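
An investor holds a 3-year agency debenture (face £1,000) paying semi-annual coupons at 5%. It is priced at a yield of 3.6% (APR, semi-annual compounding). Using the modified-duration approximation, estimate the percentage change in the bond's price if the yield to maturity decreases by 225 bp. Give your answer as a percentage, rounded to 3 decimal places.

Periodic yield y = 0.018. Modified duration first:
  t   CF        PV=CF/(1+0.018)^t    t·PV
  1        25.00        24.5580        24.5580
  2        25.00        24.1237        48.2475
  3        25.00        23.6972        71.0915
  4        25.00        23.2782        93.1127
  5        25.00        22.8666       114.3329
  6     1,025.00       920.9524     5,525.7146
  Σ                  1,039.4760     5,877.0571
P = 1,039.4760; D_Mac = 5.65386 half-year periods = 2.82693 yrs; D_mod = 2.82693/(1+0.018) = 2.77695 yrs.
ΔP/P ≈ -D_mod · Δy = -2.77695 × (-0.0225) = +0.062481 = +6.2481%.

+6.248%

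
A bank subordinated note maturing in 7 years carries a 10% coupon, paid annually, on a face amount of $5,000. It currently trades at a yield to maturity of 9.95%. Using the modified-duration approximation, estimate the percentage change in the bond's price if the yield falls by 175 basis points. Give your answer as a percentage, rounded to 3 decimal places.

Periodic yield y = 0.0995. Modified duration first:
  t   CF        PV=CF/(1+0.0995)^t    t·PV
  1       500.00       454.7522       454.7522
  2       500.00       413.5991       827.1981
  3       500.00       376.1701     1,128.5104
  4       500.00       342.1284     1,368.5134
  5       500.00       311.1672     1,555.8361
  6       500.00       283.0079     1,698.0476
  7     5,500.00     2,831.3663    19,819.5639
  Σ                  5,012.1911    26,852.4216
P = 5,012.1911; D_Mac = 5.35742 yrs; D_mod = 5.35742/(1+0.0995) = 4.87260 yrs.
ΔP/P ≈ -D_mod · Δy = -4.87260 × (-0.0175) = +0.085270 = +8.5270%.

+8.527%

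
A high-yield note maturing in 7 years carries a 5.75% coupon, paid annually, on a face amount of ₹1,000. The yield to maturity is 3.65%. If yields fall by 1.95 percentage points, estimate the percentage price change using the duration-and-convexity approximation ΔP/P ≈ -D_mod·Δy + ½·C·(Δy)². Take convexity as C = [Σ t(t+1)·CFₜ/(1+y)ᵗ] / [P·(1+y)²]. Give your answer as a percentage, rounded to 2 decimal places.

+12.14%

With y = 0.0365:
  t   CF        PV=CF/(1+0.0365)^t    t·PV        t(t+1)·PV
  1        57.50        55.4752        55.4752         110.9503
  2        57.50        53.5216       107.0432         321.1297
  3        57.50        51.6369       154.9106         619.6425
  4        57.50        49.8185       199.2740         996.3699
  5        57.50        48.0642       240.3208       1,441.9247
  6        57.50        46.3716       278.2296       1,947.6069
  7     1,057.50       822.8018     5,759.6126      46,076.9006
  Σ                  1,127.6897     6,794.8659      51,514.5245
P = 1,127.6897; D_Mac = 6.02547 yrs; D_mod = 5.81329 yrs; C = 42.52080.
Duration effect: -5.81329 × (-0.0195) = +0.113359
Convexity effect: 0.5 × 42.52080 × (-0.0195)² = +0.0080843
ΔP/P ≈ +0.113359 + 0.0080843 = +0.121443 = +12.1443%.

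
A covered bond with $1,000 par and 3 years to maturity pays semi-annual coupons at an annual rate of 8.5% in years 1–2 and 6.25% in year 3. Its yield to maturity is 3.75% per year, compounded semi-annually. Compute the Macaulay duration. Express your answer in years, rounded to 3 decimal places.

2.730 years

Periodic yield y = 0.01875. Discount each cash flow and weight by its period:
  t   CF        PV=CF/(1+0.01875)^t    t·PV
  1        42.50        41.7178        41.7178
  2        42.50        40.9500        81.9000
  3        42.50        40.1963       120.5889
  4        42.50        39.4565       157.8260
  5        31.25        28.4782       142.3908
  6     1,031.25       922.4827     5,534.8962
  Σ                  1,113.2814     6,079.3196
Price P = Σ PV = 1,113.2814.
Macaulay duration = Σ(t·PV) / P = 6,079.3196 / 1,113.2814 = 5.46072 half-year periods.
In years: 5.46072 / 2 = 2.73036 years.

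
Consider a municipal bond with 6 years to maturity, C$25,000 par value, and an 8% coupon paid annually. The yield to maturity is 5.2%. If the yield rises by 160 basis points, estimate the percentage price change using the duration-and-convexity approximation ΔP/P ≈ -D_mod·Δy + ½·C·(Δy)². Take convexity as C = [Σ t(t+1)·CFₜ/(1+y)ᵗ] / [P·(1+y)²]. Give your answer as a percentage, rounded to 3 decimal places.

With y = 0.052:
  t   CF        PV=CF/(1+0.052)^t    t·PV        t(t+1)·PV
  1     2,000.00     1,901.1407     1,901.1407       3,802.2814
  2     2,000.00     1,807.1680     3,614.3359      10,843.0077
  3     2,000.00     1,717.8403     5,153.5208      20,614.0831
  4     2,000.00     1,632.9280     6,531.7120      32,658.5600
  5     2,000.00     1,552.2129     7,761.0646      46,566.3879
  6    27,000.00    19,919.0823   119,514.4936     836,601.4552
  Σ                 28,530.3721   144,476.2676     951,085.7752
P = 28,530.3721; D_Mac = 5.06395 yrs; D_mod = 4.81364 yrs; C = 30.12179.
Duration effect: -4.81364 × (+0.016) = -0.077018
Convexity effect: 0.5 × 30.12179 × (0.016)² = +0.0038556
ΔP/P ≈ -0.077018 + 0.0038556 = -0.073163 = -7.3163%.

-7.316%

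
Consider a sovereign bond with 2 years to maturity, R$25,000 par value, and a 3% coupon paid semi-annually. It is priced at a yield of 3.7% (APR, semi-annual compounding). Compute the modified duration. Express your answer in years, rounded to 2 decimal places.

1.92 years

Periodic yield y = 0.0185. First find Macaulay duration:
  t   CF        PV=CF/(1+0.0185)^t    t·PV
  1       375.00       368.1885       368.1885
  2       375.00       361.5007       723.0015
  3       375.00       354.9345     1,064.8034
  4    25,375.00    23,580.9837    94,323.9347
  Σ                 24,665.6074    96,479.9281
P = 24,665.6074; Macaulay duration = 96,479.9281 / 24,665.6074 = 3.91152 half-year periods = 1.95576 years.
Modified duration = D_Mac / (1 + y) = 1.95576 / 1.0185 = 1.92023 years.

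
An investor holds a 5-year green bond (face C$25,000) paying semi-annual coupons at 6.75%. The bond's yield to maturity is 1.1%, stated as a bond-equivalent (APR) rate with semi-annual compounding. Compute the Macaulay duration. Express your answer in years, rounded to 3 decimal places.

Periodic yield y = 0.0055. Discount each cash flow and weight by its period:
  t   CF        PV=CF/(1+0.0055)^t    t·PV
  1       843.75       839.1348       839.1348
  2       843.75       834.5448     1,669.0895
  3       843.75       829.9799     2,489.9396
  4       843.75       825.4400     3,301.7598
  5       843.75       820.9249     4,104.6243
  6       843.75       816.4345     4,898.6069
  7       843.75       811.9686     5,683.7805
  8       843.75       807.5272     6,460.2180
  9       843.75       803.1101     7,227.9913
  10   25,843.75    24,464.4120   244,644.1200
  Σ                 31,853.4767   281,319.2647
Price P = Σ PV = 31,853.4767.
Macaulay duration = Σ(t·PV) / P = 281,319.2647 / 31,853.4767 = 8.83167 half-year periods.
In years: 8.83167 / 2 = 4.41583 years.

4.416 years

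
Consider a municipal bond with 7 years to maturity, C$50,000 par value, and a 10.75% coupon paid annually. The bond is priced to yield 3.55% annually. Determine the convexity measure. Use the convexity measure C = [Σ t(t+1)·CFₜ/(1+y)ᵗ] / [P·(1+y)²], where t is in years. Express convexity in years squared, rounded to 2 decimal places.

38.09

With y = 0.0355:
  t   CF        PV=CF/(1+0.0355)^t    t·PV        t(t+1)·PV
  1     5,375.00     5,190.7291     5,190.7291      10,381.4582
  2     5,375.00     5,012.7756    10,025.5512      30,076.6535
  3     5,375.00     4,840.9228    14,522.7685      58,091.0739
  4     5,375.00     4,674.9617    18,699.8467      93,499.2337
  5     5,375.00     4,514.6902    22,573.4509     135,440.7055
  6     5,375.00     4,359.9133    26,159.4796     183,116.3570
  7    55,375.00    43,377.3500   303,641.4500   2,429,131.5998
  Σ                 71,971.3426   400,813.2759   2,939,737.0815
P = 71,971.3426.
Convexity = Σ t(t+1)·PV / [P·(1+y)²] = 2,939,737.0815 / (71,971.3426 × 1.072260) = 38.09331.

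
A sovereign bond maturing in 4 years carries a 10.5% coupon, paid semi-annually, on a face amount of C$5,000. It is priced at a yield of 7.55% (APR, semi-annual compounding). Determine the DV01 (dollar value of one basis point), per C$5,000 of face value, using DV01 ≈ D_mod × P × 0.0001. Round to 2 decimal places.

C$1.80

Periodic yield y = 0.03775.
  t   CF        PV=CF/(1+0.03775)^t    t·PV
  1       262.50       252.9511       252.9511
  2       262.50       243.7496       487.4991
  3       262.50       234.8827       704.6482
  4       262.50       226.3385       905.3538
  5       262.50       218.1050     1,090.5249
  6       262.50       210.1710     1,261.0262
  7       262.50       202.5257     1,417.6798
  8     5,262.50     3,912.4624    31,299.6989
  Σ                  5,501.1859    37,419.3820
P = 5,501.1859; D_Mac = 6.80206 half-year periods = 3.40103 yrs; D_mod = 3.27731 yrs.
DV01 ≈ 3.27731 × 5,501.1859 × 0.0001 = 1.802909.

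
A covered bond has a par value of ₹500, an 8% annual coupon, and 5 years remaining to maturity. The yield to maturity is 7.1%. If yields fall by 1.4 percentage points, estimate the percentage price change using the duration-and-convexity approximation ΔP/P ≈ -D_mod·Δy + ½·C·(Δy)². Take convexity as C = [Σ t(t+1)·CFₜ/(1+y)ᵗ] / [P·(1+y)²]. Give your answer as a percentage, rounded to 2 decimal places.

With y = 0.071:
  t   CF        PV=CF/(1+0.071)^t    t·PV        t(t+1)·PV
  1        40.00        37.3483        37.3483          74.6965
  2        40.00        34.8723        69.7447         209.2340
  3        40.00        32.5605        97.6816         390.7265
  4        40.00        30.4020       121.6080         608.0399
  5       540.00       383.2184     1,916.0922      11,496.5534
  Σ                    518.4016     2,242.4748      12,779.2503
P = 518.4016; D_Mac = 4.32575 yrs; D_mod = 4.03898 yrs; C = 21.49117.
Duration effect: -4.03898 × (-0.014) = +0.056546
Convexity effect: 0.5 × 21.49117 × (-0.014)² = +0.0021061
ΔP/P ≈ +0.056546 + 0.0021061 = +0.058652 = +5.8652%.

+5.87%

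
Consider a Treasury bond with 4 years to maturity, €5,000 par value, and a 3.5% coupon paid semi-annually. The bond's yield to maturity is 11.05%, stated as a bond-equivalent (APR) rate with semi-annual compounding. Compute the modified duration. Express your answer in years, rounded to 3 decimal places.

3.530 years

Periodic yield y = 0.05525. First find Macaulay duration:
  t   CF        PV=CF/(1+0.05525)^t    t·PV
  1        87.50        82.9187        82.9187
  2        87.50        78.5773       157.1547
  3        87.50        74.4632       223.3897
  4        87.50        70.5646       282.2582
  5        87.50        66.8700       334.3499
  6        87.50        63.3689       380.2132
  7        87.50        60.0510       420.3573
  8     5,087.50     3,308.7316    26,469.8526
  Σ                  3,805.5453    28,350.4943
P = 3,805.5453; Macaulay duration = 28,350.4943 / 3,805.5453 = 7.44978 half-year periods = 3.72489 years.
Modified duration = D_Mac / (1 + y) = 3.72489 / 1.05525 = 3.52987 years.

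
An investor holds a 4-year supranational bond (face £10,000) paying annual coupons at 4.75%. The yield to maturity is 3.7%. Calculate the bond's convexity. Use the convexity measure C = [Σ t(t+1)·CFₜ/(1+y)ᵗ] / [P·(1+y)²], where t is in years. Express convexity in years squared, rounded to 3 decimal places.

With y = 0.037:
  t   CF        PV=CF/(1+0.037)^t    t·PV        t(t+1)·PV
  1       475.00       458.0521       458.0521         916.1041
  2       475.00       441.7088       883.4177       2,650.2531
  3       475.00       425.9487     1,277.8462       5,111.3849
  4    10,475.00     9,058.1395    36,232.5581     181,162.7906
  Σ                 10,383.8492    38,851.8741     189,840.5327
P = 10,383.8492.
Convexity = Σ t(t+1)·PV / [P·(1+y)²] = 189,840.5327 / (10,383.8492 × 1.075369) = 17.00094.

17.001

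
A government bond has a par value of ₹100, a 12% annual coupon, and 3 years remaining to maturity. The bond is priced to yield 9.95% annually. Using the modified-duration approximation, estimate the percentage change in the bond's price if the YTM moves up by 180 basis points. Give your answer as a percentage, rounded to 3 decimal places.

Periodic yield y = 0.0995. Modified duration first:
  t   CF        PV=CF/(1+0.0995)^t    t·PV
  1        12.00        10.9141        10.9141
  2        12.00         9.9264        19.8528
  3       112.00        84.2621       252.7863
  Σ                    105.1025       283.5531
P = 105.1025; D_Mac = 2.69787 yrs; D_mod = 2.69787/(1+0.0995) = 2.45373 yrs.
ΔP/P ≈ -D_mod · Δy = -2.45373 × (+0.018) = -0.044167 = -4.4167%.

-4.417%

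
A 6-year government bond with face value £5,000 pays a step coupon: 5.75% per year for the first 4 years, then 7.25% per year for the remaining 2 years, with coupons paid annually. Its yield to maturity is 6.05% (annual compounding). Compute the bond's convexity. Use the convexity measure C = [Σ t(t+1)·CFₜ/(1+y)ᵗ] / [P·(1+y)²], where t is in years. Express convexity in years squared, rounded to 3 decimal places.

31.072

With y = 0.0605:
  t   CF        PV=CF/(1+0.0605)^t    t·PV        t(t+1)·PV
  1       287.50       271.0985       271.0985         542.1971
  2       287.50       255.6328       511.2655       1,533.7965
  3       287.50       241.0493       723.1478       2,892.5913
  4       287.50       227.2978       909.1910       4,545.9552
  5       362.50       270.2431     1,351.2156       8,107.2936
  6     5,362.50     3,769.6694    22,618.0166     158,326.1162
  Σ                  5,034.9909    26,383.9351     175,947.9499
P = 5,034.9909.
Convexity = Σ t(t+1)·PV / [P·(1+y)²] = 175,947.9499 / (5,034.9909 × 1.124660) = 31.07164.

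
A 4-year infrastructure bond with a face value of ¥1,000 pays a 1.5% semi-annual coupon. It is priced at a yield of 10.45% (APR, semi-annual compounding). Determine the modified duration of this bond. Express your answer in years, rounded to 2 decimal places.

Periodic yield y = 0.05225. First find Macaulay duration:
  t   CF        PV=CF/(1+0.05225)^t    t·PV
  1         7.50         7.1276         7.1276
  2         7.50         6.7737        13.5473
  3         7.50         6.4373        19.3119
  4         7.50         6.1177        24.4707
  5         7.50         5.8139        29.0694
  6         7.50         5.5252        33.1512
  7         7.50         5.2508        36.7559
  8     1,007.50       670.3376     5,362.7008
  Σ                    713.3837     5,526.1348
P = 713.3837; Macaulay duration = 5,526.1348 / 713.3837 = 7.74637 half-year periods = 3.87319 years.
Modified duration = D_Mac / (1 + y) = 3.87319 / 1.05225 = 3.68086 years.

3.68 years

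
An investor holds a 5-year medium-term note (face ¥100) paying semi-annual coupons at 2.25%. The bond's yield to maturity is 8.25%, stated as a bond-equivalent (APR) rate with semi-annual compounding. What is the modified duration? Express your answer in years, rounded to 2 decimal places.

4.52 years

Periodic yield y = 0.04125. First find Macaulay duration:
  t   CF        PV=CF/(1+0.04125)^t    t·PV
  1        1.125         1.0804         1.0804
  2        1.125         1.0376         2.0753
  3        1.125         0.9965         2.9896
  4        1.125         0.9570         3.8282
  5        1.125         0.9191         4.5957
  6        1.125         0.8827         5.2963
  7        1.125         0.8477         5.9342
  8        1.125         0.8142         6.5133
  9        1.125         0.7819         7.0372
  10     101.125        67.5007       675.0072
  Σ                     75.8180       714.3574
P = 75.8180; Macaulay duration = 714.3574 / 75.8180 = 9.42200 half-year periods = 4.71100 years.
Modified duration = D_Mac / (1 + y) = 4.71100 / 1.04125 = 4.52437 years.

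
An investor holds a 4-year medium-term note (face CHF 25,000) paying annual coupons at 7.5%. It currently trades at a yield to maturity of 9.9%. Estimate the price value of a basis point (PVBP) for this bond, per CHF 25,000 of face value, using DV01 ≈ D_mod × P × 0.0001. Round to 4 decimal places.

Periodic yield y = 0.099.
  t   CF        PV=CF/(1+0.099)^t    t·PV
  1     1,875.00     1,706.0965     1,706.0965
  2     1,875.00     1,552.4081     3,104.8161
  3     1,875.00     1,412.5642     4,237.6926
  4    26,875.00    18,422.8876    73,691.5505
  Σ                 23,093.9563    82,740.1557
P = 23,093.9563; D_Mac = 3.58276 yrs; D_mod = 3.26002 yrs.
DV01 ≈ 3.26002 × 23,093.9563 × 0.0001 = 7.528677.

CHF 7.5287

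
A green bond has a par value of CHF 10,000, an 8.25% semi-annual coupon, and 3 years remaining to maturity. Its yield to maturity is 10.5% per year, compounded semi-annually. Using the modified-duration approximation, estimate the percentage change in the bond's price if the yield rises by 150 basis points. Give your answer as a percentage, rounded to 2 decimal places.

-3.86%

Periodic yield y = 0.0525. Modified duration first:
  t   CF        PV=CF/(1+0.0525)^t    t·PV
  1       412.50       391.9240       391.9240
  2       412.50       372.3743       744.7487
  3       412.50       353.7998     1,061.3995
  4       412.50       336.1519     1,344.6075
  5       412.50       319.3842     1,596.9210
  6    10,412.50     7,659.8874    45,959.3246
  Σ                  9,433.5217    51,098.9253
P = 9,433.5217; D_Mac = 5.41674 half-year periods = 2.70837 yrs; D_mod = 2.70837/(1+0.0525) = 2.57327 yrs.
ΔP/P ≈ -D_mod · Δy = -2.57327 × (+0.015) = -0.038599 = -3.8599%.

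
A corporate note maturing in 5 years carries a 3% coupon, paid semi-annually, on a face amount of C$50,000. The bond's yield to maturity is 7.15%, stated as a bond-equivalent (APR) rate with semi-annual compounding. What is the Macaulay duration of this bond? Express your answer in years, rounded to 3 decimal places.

Periodic yield y = 0.03575. Discount each cash flow and weight by its period:
  t   CF        PV=CF/(1+0.03575)^t    t·PV
  1       750.00       724.1130       724.1130
  2       750.00       699.1194     1,398.2389
  3       750.00       674.9886     2,024.9658
  4       750.00       651.6907     2,606.7626
  5       750.00       629.1969     3,145.9844
  6       750.00       607.4795     3,644.8769
  7       750.00       586.5117     4,105.5818
  8       750.00       566.2676     4,530.1409
  9       750.00       546.7223     4,920.5007
  10   50,750.00    35,717.9584   357,179.5838
  Σ                 41,404.0480   384,280.7487
Price P = Σ PV = 41,404.0480.
Macaulay duration = Σ(t·PV) / P = 384,280.7487 / 41,404.0480 = 9.28124 half-year periods.
In years: 9.28124 / 2 = 4.64062 years.

4.641 years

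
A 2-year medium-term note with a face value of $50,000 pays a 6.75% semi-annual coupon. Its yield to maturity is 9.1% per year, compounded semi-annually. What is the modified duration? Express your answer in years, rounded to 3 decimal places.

1.819 years

Periodic yield y = 0.0455. First find Macaulay duration:
  t   CF        PV=CF/(1+0.0455)^t    t·PV
  1     1,687.50     1,614.0603     1,614.0603
  2     1,687.50     1,543.8166     3,087.6332
  3     1,687.50     1,476.6299     4,429.8898
  4    51,687.50    43,260.2852   173,041.1408
  Σ                 47,894.7920   182,172.7241
P = 47,894.7920; Macaulay duration = 182,172.7241 / 47,894.7920 = 3.80360 half-year periods = 1.90180 years.
Modified duration = D_Mac / (1 + y) = 1.90180 / 1.0455 = 1.81903 years.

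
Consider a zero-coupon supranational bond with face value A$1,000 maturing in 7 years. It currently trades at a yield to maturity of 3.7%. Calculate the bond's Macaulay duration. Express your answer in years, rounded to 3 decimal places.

A zero-coupon bond has a single cash flow at maturity, so its Macaulay duration equals its maturity: 7 years.

7.000 years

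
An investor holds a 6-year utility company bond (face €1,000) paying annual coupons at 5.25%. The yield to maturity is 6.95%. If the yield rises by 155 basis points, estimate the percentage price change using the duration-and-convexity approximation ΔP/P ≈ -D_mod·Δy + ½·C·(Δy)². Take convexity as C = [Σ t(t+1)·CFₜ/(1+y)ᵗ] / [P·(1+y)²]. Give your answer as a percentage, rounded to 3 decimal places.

-7.260%

With y = 0.0695:
  t   CF        PV=CF/(1+0.0695)^t    t·PV        t(t+1)·PV
  1        52.50        49.0884        49.0884          98.1767
  2        52.50        45.8984        91.7968         275.3905
  3        52.50        42.9158       128.7473         514.9893
  4        52.50        40.1269       160.5078         802.5390
  5        52.50        37.5194       187.5968       1,125.5806
  6     1,052.50       703.2947     4,219.7685      29,538.3792
  Σ                    918.8436     4,837.5055      32,355.0553
P = 918.8436; D_Mac = 5.26478 yrs; D_mod = 4.92265 yrs; C = 30.78499.
Duration effect: -4.92265 × (+0.0155) = -0.076301
Convexity effect: 0.5 × 30.78499 × (0.0155)² = +0.0036980
ΔP/P ≈ -0.076301 + 0.0036980 = -0.072603 = -7.2603%.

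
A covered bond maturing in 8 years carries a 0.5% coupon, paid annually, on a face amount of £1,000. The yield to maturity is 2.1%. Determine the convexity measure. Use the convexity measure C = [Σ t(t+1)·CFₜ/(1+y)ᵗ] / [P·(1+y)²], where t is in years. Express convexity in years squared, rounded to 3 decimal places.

With y = 0.021:
  t   CF        PV=CF/(1+0.021)^t    t·PV        t(t+1)·PV
  1         5.00         4.8972         4.8972           9.7943
  2         5.00         4.7964         9.5929          28.7786
  3         5.00         4.6978        14.0933          56.3734
  4         5.00         4.6012        18.4046          92.0231
  5         5.00         4.5065        22.5326         135.1956
  6         5.00         4.4138        26.4830         185.3808
  7         5.00         4.3230        30.2613         242.0905
  8     1,005.00       851.0599     6,808.4792      61,276.3124
  Σ                    883.2958     6,934.7440      62,025.9488
P = 883.2958.
Convexity = Σ t(t+1)·PV / [P·(1+y)²] = 62,025.9488 / (883.2958 × 1.042441) = 67.36212.

67.362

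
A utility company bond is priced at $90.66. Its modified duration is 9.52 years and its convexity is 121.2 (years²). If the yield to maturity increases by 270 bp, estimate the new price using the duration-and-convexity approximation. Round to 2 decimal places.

Duration effect: -D_mod·Δy = -9.52 × (+0.027) = -0.257040
Convexity effect: ½·C·(Δy)² = 0.5 × 121.2 × (0.027)² = +0.0441774
ΔP/P ≈ -0.257040 + 0.0441774 = -0.2128626
New price ≈ 90.66 × (1 - 0.2128626) = 71.361876684.

$71.36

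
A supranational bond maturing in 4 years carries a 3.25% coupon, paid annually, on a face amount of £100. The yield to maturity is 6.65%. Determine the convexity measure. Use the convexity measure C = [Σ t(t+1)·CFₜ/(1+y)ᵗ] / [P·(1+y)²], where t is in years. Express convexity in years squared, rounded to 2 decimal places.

With y = 0.0665:
  t   CF        PV=CF/(1+0.0665)^t    t·PV        t(t+1)·PV
  1         3.25         3.0474         3.0474           6.0947
  2         3.25         2.8573         5.7147          17.1440
  3         3.25         2.6792         8.0375          32.1501
  4       103.25        79.8080       319.2321       1,596.1607
  Σ                     88.3919       336.0317       1,651.5495
P = 88.3919.
Convexity = Σ t(t+1)·PV / [P·(1+y)²] = 1,651.5495 / (88.3919 × 1.137422) = 16.42697.

16.43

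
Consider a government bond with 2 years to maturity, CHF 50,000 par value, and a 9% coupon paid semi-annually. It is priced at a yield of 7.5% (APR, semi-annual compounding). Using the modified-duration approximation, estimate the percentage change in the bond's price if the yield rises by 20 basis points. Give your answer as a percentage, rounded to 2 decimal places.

Periodic yield y = 0.0375. Modified duration first:
  t   CF        PV=CF/(1+0.0375)^t    t·PV
  1     2,250.00     2,168.6747     2,168.6747
  2     2,250.00     2,090.2889     4,180.5777
  3     2,250.00     2,014.7363     6,044.2088
  4    52,250.00    45,095.5692   180,382.2769
  Σ                 51,369.2690   192,775.7381
P = 51,369.2690; D_Mac = 3.75274 half-year periods = 1.87637 yrs; D_mod = 1.87637/(1+0.0375) = 1.80855 yrs.
ΔP/P ≈ -D_mod · Δy = -1.80855 × (+0.002) = -0.003617 = -0.3617%.

-0.36%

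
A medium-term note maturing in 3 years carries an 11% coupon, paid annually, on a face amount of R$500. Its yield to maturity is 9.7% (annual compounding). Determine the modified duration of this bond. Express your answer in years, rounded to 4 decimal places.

Periodic yield y = 0.097. First find Macaulay duration:
  t   CF        PV=CF/(1+0.097)^t    t·PV
  1        55.00        50.1367        50.1367
  2        55.00        45.7035        91.4070
  3       555.00       420.4101     1,261.2302
  Σ                    516.2503     1,402.7739
P = 516.2503; Macaulay duration = 1,402.7739 / 516.2503 = 2.71724 years.
Modified duration = D_Mac / (1 + y) = 2.71724 / 1.097 = 2.47697 years.

2.4770 years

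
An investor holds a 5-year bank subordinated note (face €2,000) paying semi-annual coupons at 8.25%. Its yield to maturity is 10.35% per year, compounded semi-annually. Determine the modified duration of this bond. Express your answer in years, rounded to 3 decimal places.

3.952 years

Periodic yield y = 0.05175. First find Macaulay duration:
  t   CF        PV=CF/(1+0.05175)^t    t·PV
  1        82.50        78.4407        78.4407
  2        82.50        74.5811       149.1622
  3        82.50        70.9115       212.7344
  4        82.50        67.4223       269.6894
  5        82.50        64.1049       320.5246
  6        82.50        60.9507       365.7043
  7        82.50        57.9517       405.6620
  8        82.50        55.1003       440.8022
  9        82.50        52.3891       471.5023
  10    2,082.50     1,257.3605    12,573.6047
  Σ                  1,839.2129    15,287.8268
P = 1,839.2129; Macaulay duration = 15,287.8268 / 1,839.2129 = 8.31216 half-year periods = 4.15608 years.
Modified duration = D_Mac / (1 + y) = 4.15608 / 1.05175 = 3.95158 years.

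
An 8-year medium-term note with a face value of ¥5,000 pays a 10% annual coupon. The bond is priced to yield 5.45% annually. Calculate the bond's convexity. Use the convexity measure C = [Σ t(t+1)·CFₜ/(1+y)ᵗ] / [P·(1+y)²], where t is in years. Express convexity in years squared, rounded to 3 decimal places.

44.931

With y = 0.0545:
  t   CF        PV=CF/(1+0.0545)^t    t·PV        t(t+1)·PV
  1       500.00       474.1584       474.1584         948.3167
  2       500.00       449.6523       899.3046       2,697.9139
  3       500.00       426.4128     1,279.2385       5,116.9538
  4       500.00       404.3744     1,617.4977       8,087.4883
  5       500.00       383.4750     1,917.3751      11,504.2507
  6       500.00       363.6558     2,181.9347      15,273.5429
  7       500.00       344.8609     2,414.0261      19,312.2086
  8     5,500.00     3,597.4107    28,779.2853     259,013.5673
  Σ                  6,444.0003    39,562.8203     321,954.2423
P = 6,444.0003.
Convexity = Σ t(t+1)·PV / [P·(1+y)²] = 321,954.2423 / (6,444.0003 × 1.111970) = 44.93093.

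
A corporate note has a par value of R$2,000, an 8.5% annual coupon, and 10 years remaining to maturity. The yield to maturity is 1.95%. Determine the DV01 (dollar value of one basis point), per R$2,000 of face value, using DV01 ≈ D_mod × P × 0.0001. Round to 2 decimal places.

Periodic yield y = 0.0195.
  t   CF        PV=CF/(1+0.0195)^t    t·PV
  1       170.00       166.7484       166.7484
  2       170.00       163.5590       327.1180
  3       170.00       160.4306       481.2918
  4       170.00       157.3620       629.4482
  5       170.00       154.3522       771.7609
  6       170.00       151.3999       908.3993
  7       170.00       148.5041     1,039.5284
  8       170.00       145.6636     1,165.3089
  9       170.00       142.8775     1,285.8975
  10    2,170.00     1,788.9056    17,889.0564
  Σ                  3,179.8029    24,664.5578
P = 3,179.8029; D_Mac = 7.75663 yrs; D_mod = 7.60827 yrs.
DV01 ≈ 7.60827 × 3,179.8029 × 0.0001 = 2.419280.

R$2.42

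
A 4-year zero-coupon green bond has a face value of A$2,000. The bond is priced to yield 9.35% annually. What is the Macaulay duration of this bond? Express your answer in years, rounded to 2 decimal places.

A zero-coupon bond has a single cash flow at maturity, so its Macaulay duration equals its maturity: 4 years.

4.00 years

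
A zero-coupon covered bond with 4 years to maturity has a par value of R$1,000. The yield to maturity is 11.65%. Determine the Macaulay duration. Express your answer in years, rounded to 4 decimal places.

4.0000 years

A zero-coupon bond has a single cash flow at maturity, so its Macaulay duration equals its maturity: 4 years.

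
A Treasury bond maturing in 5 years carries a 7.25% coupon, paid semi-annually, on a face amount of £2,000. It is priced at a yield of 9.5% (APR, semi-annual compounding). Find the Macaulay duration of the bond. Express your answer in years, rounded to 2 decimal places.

4.24 years

Periodic yield y = 0.0475. Discount each cash flow and weight by its period:
  t   CF        PV=CF/(1+0.0475)^t    t·PV
  1        72.50        69.2124        69.2124
  2        72.50        66.0739       132.1478
  3        72.50        63.0777       189.2331
  4        72.50        60.2174       240.8695
  5        72.50        57.4868       287.4338
  6        72.50        54.8800       329.2798
  7        72.50        52.3914       366.7396
  8        72.50        50.0156       400.1250
  9        72.50        47.7476       429.7286
  10    2,072.50     1,303.0294    13,030.2942
  Σ                  1,824.1322    15,475.0639
Price P = Σ PV = 1,824.1322.
Macaulay duration = Σ(t·PV) / P = 15,475.0639 / 1,824.1322 = 8.48352 half-year periods.
In years: 8.48352 / 2 = 4.24176 years.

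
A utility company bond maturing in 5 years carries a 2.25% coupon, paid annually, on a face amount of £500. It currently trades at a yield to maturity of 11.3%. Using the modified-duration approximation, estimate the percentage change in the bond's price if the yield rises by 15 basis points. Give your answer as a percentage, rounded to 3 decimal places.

Periodic yield y = 0.113. Modified duration first:
  t   CF        PV=CF/(1+0.113)^t    t·PV
  1        11.25        10.1078        10.1078
  2        11.25         9.0816        18.1632
  3        11.25         8.1596        24.4787
  4        11.25         7.3311        29.3246
  5       511.25       299.3350     1,496.6750
  Σ                    334.0151     1,578.7493
P = 334.0151; D_Mac = 4.72658 yrs; D_mod = 4.72658/(1+0.113) = 4.24670 yrs.
ΔP/P ≈ -D_mod · Δy = -4.24670 × (+0.0015) = -0.006370 = -0.6370%.

-0.637%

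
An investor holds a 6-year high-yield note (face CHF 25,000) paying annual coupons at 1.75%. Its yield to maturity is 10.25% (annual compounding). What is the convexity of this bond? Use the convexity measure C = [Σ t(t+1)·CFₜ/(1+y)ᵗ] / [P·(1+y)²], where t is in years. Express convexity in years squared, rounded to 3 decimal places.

With y = 0.1025:
  t   CF        PV=CF/(1+0.1025)^t    t·PV        t(t+1)·PV
  1       437.50       396.8254       396.8254         793.6508
  2       437.50       359.9323       719.8647       2,159.5940
  3       437.50       326.4692       979.4077       3,917.6308
  4       437.50       296.1172     1,184.4689       5,922.3444
  5       437.50       268.5870     1,342.9352       8,057.6115
  6    25,437.50    14,164.5518    84,987.3109     594,911.1766
  Σ                 15,812.4831    89,610.8128     615,762.0081
P = 15,812.4831.
Convexity = Σ t(t+1)·PV / [P·(1+y)²] = 615,762.0081 / (15,812.4831 × 1.215506) = 32.03728.

32.037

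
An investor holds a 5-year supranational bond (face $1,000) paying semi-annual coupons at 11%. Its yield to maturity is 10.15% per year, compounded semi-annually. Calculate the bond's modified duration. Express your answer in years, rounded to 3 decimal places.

3.802 years

Periodic yield y = 0.05075. First find Macaulay duration:
  t   CF        PV=CF/(1+0.05075)^t    t·PV
  1        55.00        52.3436        52.3436
  2        55.00        49.8154        99.6309
  3        55.00        47.4094       142.2282
  4        55.00        45.1196       180.4783
  5        55.00        42.9404       214.7018
  6        55.00        40.8664       245.1984
  7        55.00        38.8926       272.2482
  8        55.00        37.0141       296.1130
  9        55.00        35.2264       317.0375
  10    1,055.00       643.0703     6,430.7033
  Σ                  1,032.6982     8,250.6831
P = 1,032.6982; Macaulay duration = 8,250.6831 / 1,032.6982 = 7.98944 half-year periods = 3.99472 years.
Modified duration = D_Mac / (1 + y) = 3.99472 / 1.05075 = 3.80178 years.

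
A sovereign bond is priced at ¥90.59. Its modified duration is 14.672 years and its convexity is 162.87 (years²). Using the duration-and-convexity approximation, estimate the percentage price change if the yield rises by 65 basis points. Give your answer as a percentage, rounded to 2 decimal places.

-9.19%

Duration effect: -D_mod·Δy = -14.672 × (+0.0065) = -0.095368
Convexity effect: ½·C·(Δy)² = 0.5 × 162.87 × (0.0065)² = +0.00344062875
ΔP/P ≈ -0.095368 + 0.00344062875 = -0.09192737125
= -9.192737125%.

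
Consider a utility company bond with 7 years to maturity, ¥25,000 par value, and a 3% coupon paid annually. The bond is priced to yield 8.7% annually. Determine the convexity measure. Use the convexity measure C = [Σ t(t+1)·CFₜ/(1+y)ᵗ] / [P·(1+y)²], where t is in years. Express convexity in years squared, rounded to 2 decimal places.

41.04

With y = 0.087:
  t   CF        PV=CF/(1+0.087)^t    t·PV        t(t+1)·PV
  1       750.00       689.9724       689.9724       1,379.9448
  2       750.00       634.7492     1,269.4984       3,808.4953
  3       750.00       583.9459     1,751.8378       7,007.3511
  4       750.00       537.2088     2,148.8350      10,744.1752
  5       750.00       494.2123     2,471.0615      14,826.3688
  6       750.00       454.6571     2,727.9427      19,095.5991
  7    25,750.00    14,360.5286   100,523.6999     804,189.5989
  Σ                 17,755.2743   111,582.8477     861,051.5332
P = 17,755.2743.
Convexity = Σ t(t+1)·PV / [P·(1+y)²] = 861,051.5332 / (17,755.2743 × 1.181569) = 41.04334.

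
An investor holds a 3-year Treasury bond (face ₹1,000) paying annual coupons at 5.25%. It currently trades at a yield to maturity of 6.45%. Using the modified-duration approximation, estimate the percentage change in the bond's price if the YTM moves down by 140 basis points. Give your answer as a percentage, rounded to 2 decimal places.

+3.75%

Periodic yield y = 0.0645. Modified duration first:
  t   CF        PV=CF/(1+0.0645)^t    t·PV
  1        52.50        49.3189        49.3189
  2        52.50        46.3306        92.6612
  3     1,052.50       872.5395     2,617.6186
  Σ                    968.1891     2,759.5987
P = 968.1891; D_Mac = 2.85027 yrs; D_mod = 2.85027/(1+0.0645) = 2.67757 yrs.
ΔP/P ≈ -D_mod · Δy = -2.67757 × (-0.014) = +0.037486 = +3.7486%.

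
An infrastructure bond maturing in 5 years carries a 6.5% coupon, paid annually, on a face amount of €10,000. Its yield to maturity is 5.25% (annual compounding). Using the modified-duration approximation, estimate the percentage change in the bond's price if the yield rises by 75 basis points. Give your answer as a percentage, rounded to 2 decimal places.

Periodic yield y = 0.0525. Modified duration first:
  t   CF        PV=CF/(1+0.0525)^t    t·PV
  1       650.00       617.5772       617.5772
  2       650.00       586.7717     1,173.5434
  3       650.00       557.5028     1,672.5084
  4       650.00       529.6939     2,118.7754
  5    10,650.00     8,245.9194    41,229.5970
  Σ                 10,537.4649    46,812.0013
P = 10,537.4649; D_Mac = 4.44243 yrs; D_mod = 4.44243/(1+0.0525) = 4.22084 yrs.
ΔP/P ≈ -D_mod · Δy = -4.22084 × (+0.0075) = -0.031656 = -3.1656%.

-3.17%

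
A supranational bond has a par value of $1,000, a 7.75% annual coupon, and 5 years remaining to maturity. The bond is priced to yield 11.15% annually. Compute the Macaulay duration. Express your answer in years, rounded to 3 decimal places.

4.279 years

Periodic yield y = 0.1115. Discount each cash flow and weight by its year:
  t   CF        PV=CF/(1+0.1115)^t    t·PV
  1        77.50        69.7256        69.7256
  2        77.50        62.7311       125.4622
  3        77.50        56.4382       169.3147
  4        77.50        50.7766       203.1065
  5     1,077.50       635.1407     3,175.7035
  Σ                    874.8122     3,743.3124
Price P = Σ PV = 874.8122.
Macaulay duration = Σ(t·PV) / P = 3,743.3124 / 874.8122 = 4.27899 years.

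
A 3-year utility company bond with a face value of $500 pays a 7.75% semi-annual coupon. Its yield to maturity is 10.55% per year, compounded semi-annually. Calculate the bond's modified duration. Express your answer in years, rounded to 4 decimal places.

Periodic yield y = 0.05275. First find Macaulay duration:
  t   CF        PV=CF/(1+0.05275)^t    t·PV
  1       19.375        18.4042        18.4042
  2       19.375        17.4820        34.9640
  3       19.375        16.6060        49.8181
  4       19.375        15.7740        63.0958
  5       19.375        14.9836        74.9179
  6      519.375       381.5307     2,289.1845
  Σ                    464.7805     2,530.3845
P = 464.7805; Macaulay duration = 2,530.3845 / 464.7805 = 5.44426 half-year periods = 2.72213 years.
Modified duration = D_Mac / (1 + y) = 2.72213 / 1.05275 = 2.58573 years.

2.5857 years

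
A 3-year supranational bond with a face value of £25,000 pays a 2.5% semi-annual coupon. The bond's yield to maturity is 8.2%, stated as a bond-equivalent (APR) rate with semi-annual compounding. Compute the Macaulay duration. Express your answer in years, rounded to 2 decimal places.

Periodic yield y = 0.041. Discount each cash flow and weight by its period:
  t   CF        PV=CF/(1+0.041)^t    t·PV
  1       312.50       300.1921       300.1921
  2       312.50       288.3690       576.7380
  3       312.50       277.0115       831.0346
  4       312.50       266.1014     1,064.4055
  5       312.50       255.6209     1,278.1045
  6    25,312.50    19,889.8113   119,338.8680
  Σ                 21,277.1062   123,389.3427
Price P = Σ PV = 21,277.1062.
Macaulay duration = Σ(t·PV) / P = 123,389.3427 / 21,277.1062 = 5.79916 half-year periods.
In years: 5.79916 / 2 = 2.89958 years.

2.90 years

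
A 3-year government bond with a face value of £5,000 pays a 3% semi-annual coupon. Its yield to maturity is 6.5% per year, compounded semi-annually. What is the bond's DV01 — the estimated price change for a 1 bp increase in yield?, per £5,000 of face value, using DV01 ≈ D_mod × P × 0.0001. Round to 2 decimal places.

£1.27

Periodic yield y = 0.0325.
  t   CF        PV=CF/(1+0.0325)^t    t·PV
  1        75.00        72.6392        72.6392
  2        75.00        70.3528       140.7055
  3        75.00        68.1383       204.4148
  4        75.00        65.9935       263.9739
  5        75.00        63.9162       319.5810
  6     5,075.00     4,188.8584    25,133.1507
  Σ                  4,529.8984    26,134.4652
P = 4,529.8984; D_Mac = 5.76933 half-year periods = 2.88466 yrs; D_mod = 2.79386 yrs.
DV01 ≈ 2.79386 × 4,529.8984 × 0.0001 = 1.265592.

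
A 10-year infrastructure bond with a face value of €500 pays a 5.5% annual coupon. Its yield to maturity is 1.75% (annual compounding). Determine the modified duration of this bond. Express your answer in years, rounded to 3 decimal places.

Periodic yield y = 0.0175. First find Macaulay duration:
  t   CF        PV=CF/(1+0.0175)^t    t·PV
  1        27.50        27.0270        27.0270
  2        27.50        26.5622        53.1244
  3        27.50        26.1053        78.3160
  4        27.50        25.6564       102.6254
  5        27.50        25.2151       126.0755
  6        27.50        24.7814       148.6885
  7        27.50        24.3552       170.4864
  8        27.50        23.9363       191.4905
  9        27.50        23.5246       211.7217
  10      527.50       443.4843     4,434.8434
  Σ                    670.6479     5,544.3989
P = 670.6479; Macaulay duration = 5,544.3989 / 670.6479 = 8.26723 years.
Modified duration = D_Mac / (1 + y) = 8.26723 / 1.0175 = 8.12504 years.

8.125 years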